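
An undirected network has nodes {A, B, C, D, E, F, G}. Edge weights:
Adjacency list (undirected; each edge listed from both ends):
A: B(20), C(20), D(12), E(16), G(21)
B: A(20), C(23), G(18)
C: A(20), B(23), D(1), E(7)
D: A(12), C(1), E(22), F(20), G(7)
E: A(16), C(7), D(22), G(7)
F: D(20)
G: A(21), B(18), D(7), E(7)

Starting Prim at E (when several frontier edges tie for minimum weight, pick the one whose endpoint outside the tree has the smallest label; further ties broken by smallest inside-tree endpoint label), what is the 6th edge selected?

Prim's algorithm from E:
Step 1: frontier [C–E 7, E–G 7, A–E 16, D–E 22] → take C–E (7); add C.
Step 2: frontier [C–D 1, A–C 20, B–C 23, E–G 7, A–E 16, D–E 22] → take C–D (1); add D.
Step 3: frontier [A–C 20, B–C 23, D–G 7, A–D 12, D–F 20, E–G 7, A–E 16] → take D–G (7); add G.
Step 4: frontier [A–C 20, B–C 23, A–D 12, D–F 20, A–E 16, B–G 18, A–G 21] → take A–D (12); add A.
Step 5: frontier [A–B 20, B–C 23, D–F 20, B–G 18] → take B–G (18); add B.
Step 6: frontier [D–F 20] → take D–F (20); add F.
The 6th edge added is D–F.

D-F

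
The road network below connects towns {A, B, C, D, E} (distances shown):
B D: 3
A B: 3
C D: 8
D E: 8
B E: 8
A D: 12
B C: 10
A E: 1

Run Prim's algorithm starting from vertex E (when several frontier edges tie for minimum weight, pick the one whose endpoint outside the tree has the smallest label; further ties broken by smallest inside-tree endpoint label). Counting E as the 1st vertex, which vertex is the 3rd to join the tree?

B

Prim's algorithm from E:
Step 1: frontier [A E 1, B E 8, D E 8] → take A E (1); add A.
Step 2: frontier [A B 3, A D 12, B E 8, D E 8] → take A B (3); add B.
Step 3: frontier [A D 12, B D 3, B C 10, D E 8] → take B D (3); add D.
Step 4: frontier [B C 10, C D 8] → take C D (8); add C.
Vertex order: E, A, B, D, C. The 3rd vertex is B.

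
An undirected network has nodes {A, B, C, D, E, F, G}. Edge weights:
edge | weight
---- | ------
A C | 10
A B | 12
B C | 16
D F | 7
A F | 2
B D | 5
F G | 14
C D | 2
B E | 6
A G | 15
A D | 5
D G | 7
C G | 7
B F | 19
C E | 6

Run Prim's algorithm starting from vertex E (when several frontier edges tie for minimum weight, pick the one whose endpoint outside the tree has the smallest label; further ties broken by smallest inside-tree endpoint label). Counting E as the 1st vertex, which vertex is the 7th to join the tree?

Grow the tree from E using Prim:
Step 1: cheapest edge leaving the tree is B E (6); add B.
Step 2: cheapest edge leaving the tree is B D (5); add D.
Step 3: cheapest edge leaving the tree is C D (2); add C.
Step 4: cheapest edge leaving the tree is A D (5); add A.
Step 5: cheapest edge leaving the tree is A F (2); add F.
Step 6: cheapest edge leaving the tree is C G (7); add G.
Vertex order: E, B, D, C, A, F, G. The 7th vertex is G.

G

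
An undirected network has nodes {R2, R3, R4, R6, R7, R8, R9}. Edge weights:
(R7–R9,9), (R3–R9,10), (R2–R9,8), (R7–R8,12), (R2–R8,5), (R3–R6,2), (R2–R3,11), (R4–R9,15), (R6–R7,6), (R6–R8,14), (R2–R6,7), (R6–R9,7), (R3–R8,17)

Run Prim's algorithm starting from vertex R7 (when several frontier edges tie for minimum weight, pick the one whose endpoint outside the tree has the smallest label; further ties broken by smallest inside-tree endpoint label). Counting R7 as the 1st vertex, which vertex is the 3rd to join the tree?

Prim, starting at R7.
Step 1: frontier [R6–R7 6, R7–R9 9, R7–R8 12] → take R6–R7 (6); add R6.
Step 2: frontier [R3–R6 2, R2–R6 7, R6–R9 7, R6–R8 14, R7–R9 9, R7–R8 12] → take R3–R6 (2); add R3.
Step 3: frontier [R3–R9 10, R2–R3 11, R3–R8 17, R2–R6 7, R6–R9 7, R6–R8 14, R7–R9 9, R7–R8 12] → take R2–R6 (7); add R2.
Step 4: frontier [R2–R8 5, R2–R9 8, R3–R9 10, R3–R8 17, R6–R9 7, R6–R8 14, R7–R9 9, R7–R8 12] → take R2–R8 (5); add R8.
Step 5: frontier [R2–R9 8, R3–R9 10, R6–R9 7, R7–R9 9] → take R6–R9 (7); add R9.
Step 6: frontier [R4–R9 15] → take R4–R9 (15); add R4.
Vertex order: R7, R6, R3, R2, R8, R9, R4. The 3rd vertex is R3.

R3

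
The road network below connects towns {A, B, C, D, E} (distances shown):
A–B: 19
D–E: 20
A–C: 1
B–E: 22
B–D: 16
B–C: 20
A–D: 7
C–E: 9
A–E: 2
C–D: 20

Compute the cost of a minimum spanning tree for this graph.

26

Kruskal: consider edges lightest-first.
A–C (1): add — endpoints in different components.
A–E (2): add — endpoints in different components.
A–D (7): add — endpoints in different components.
C–E (9): skip — C and E already connected.
B–D (16): add — endpoints in different components.
MST edges: A–C, A–E, A–D, B–D; total weight 1+2+7+16 = 26.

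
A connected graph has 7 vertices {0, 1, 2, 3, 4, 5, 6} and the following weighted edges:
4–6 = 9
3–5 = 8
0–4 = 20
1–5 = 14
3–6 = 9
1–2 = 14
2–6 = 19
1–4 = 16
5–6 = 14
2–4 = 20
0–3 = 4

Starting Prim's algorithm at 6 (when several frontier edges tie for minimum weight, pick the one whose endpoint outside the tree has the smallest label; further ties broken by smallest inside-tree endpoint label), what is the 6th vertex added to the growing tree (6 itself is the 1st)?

1

Prim, starting at 6.
Step 1: cheapest edge leaving the tree is 3–6 (9); add 3.
Step 2: cheapest edge leaving the tree is 0–3 (4); add 0.
Step 3: cheapest edge leaving the tree is 3–5 (8); add 5.
Step 4: cheapest edge leaving the tree is 4–6 (9); add 4.
Step 5: cheapest edge leaving the tree is 1–5 (14); add 1.
Step 6: cheapest edge leaving the tree is 1–2 (14); add 2.
Vertex order: 6, 3, 0, 5, 4, 1, 2. The 6th vertex is 1.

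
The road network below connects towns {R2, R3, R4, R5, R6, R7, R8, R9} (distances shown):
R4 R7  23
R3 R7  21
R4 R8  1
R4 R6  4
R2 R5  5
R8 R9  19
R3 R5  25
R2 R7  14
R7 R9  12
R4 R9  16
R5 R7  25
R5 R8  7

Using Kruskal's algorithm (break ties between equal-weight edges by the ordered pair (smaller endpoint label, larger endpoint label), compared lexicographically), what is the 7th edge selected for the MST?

R3-R7

Kruskal: consider edges lightest-first.
R4 R8 (1): add — endpoints in different components.
R4 R6 (4): add — endpoints in different components.
R2 R5 (5): add — endpoints in different components.
R5 R8 (7): add — endpoints in different components.
R7 R9 (12): add — endpoints in different components.
R2 R7 (14): add — endpoints in different components.
R4 R9 (16): skip — R4 and R9 already connected.
R8 R9 (19): skip — R8 and R9 already connected.
R3 R7 (21): add — endpoints in different components.
The 7th edge added is R3 R7.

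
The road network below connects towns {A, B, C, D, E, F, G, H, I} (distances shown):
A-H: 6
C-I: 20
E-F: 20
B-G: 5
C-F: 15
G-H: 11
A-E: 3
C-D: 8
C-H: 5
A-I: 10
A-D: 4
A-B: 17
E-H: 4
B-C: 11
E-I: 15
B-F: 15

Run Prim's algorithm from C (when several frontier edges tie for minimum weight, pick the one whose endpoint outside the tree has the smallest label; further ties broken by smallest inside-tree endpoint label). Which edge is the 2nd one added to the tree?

E-H

Prim's algorithm from C:
Step 1: cheapest edge leaving the tree is C-H (5); add H.
Step 2: cheapest edge leaving the tree is E-H (4); add E.
Step 3: cheapest edge leaving the tree is A-E (3); add A.
Step 4: cheapest edge leaving the tree is A-D (4); add D.
Step 5: cheapest edge leaving the tree is A-I (10); add I.
Step 6: cheapest edge leaving the tree is B-C (11); add B.
Step 7: cheapest edge leaving the tree is B-G (5); add G.
Step 8: cheapest edge leaving the tree is B-F (15); add F.
The 2nd edge added is E-H.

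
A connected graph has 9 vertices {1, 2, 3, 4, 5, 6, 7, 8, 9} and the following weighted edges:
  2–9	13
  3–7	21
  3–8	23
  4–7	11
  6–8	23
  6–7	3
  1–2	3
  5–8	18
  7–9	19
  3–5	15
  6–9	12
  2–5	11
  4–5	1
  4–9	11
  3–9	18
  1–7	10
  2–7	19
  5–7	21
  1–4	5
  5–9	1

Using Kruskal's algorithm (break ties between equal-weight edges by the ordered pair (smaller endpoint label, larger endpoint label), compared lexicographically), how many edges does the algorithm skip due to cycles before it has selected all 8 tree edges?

6

Kruskal: consider edges lightest-first.
4–5 (1): add — endpoints in different components.
5–9 (1): add — endpoints in different components.
1–2 (3): add — endpoints in different components.
6–7 (3): add — endpoints in different components.
1–4 (5): add — endpoints in different components.
1–7 (10): add — endpoints in different components.
2–5 (11): skip — 2 and 5 already connected.
4–7 (11): skip — 4 and 7 already connected.
4–9 (11): skip — 4 and 9 already connected.
6–9 (12): skip — 6 and 9 already connected.
2–9 (13): skip — 2 and 9 already connected.
3–5 (15): add — endpoints in different components.
3–9 (18): skip — 3 and 9 already connected.
5–8 (18): add — endpoints in different components.
Edges rejected before the tree was complete: 6.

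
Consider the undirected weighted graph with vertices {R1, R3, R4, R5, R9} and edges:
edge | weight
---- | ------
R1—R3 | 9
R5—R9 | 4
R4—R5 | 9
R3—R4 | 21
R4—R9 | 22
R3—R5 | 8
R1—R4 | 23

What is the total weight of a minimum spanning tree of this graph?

30

Prim, starting at R4.
Step 1: frontier [R4—R5 9, R3—R4 21, R4—R9 22, R1—R4 23] → take R4—R5 (9); add R5.
Step 2: frontier [R3—R4 21, R4—R9 22, R1—R4 23, R5—R9 4, R3—R5 8] → take R5—R9 (4); add R9.
Step 3: frontier [R3—R4 21, R1—R4 23, R3—R5 8] → take R3—R5 (8); add R3.
Step 4: frontier [R1—R3 9, R1—R4 23] → take R1—R3 (9); add R1.
MST edges: R4—R5, R5—R9, R3—R5, R1—R3; total weight 9+4+8+9 = 30.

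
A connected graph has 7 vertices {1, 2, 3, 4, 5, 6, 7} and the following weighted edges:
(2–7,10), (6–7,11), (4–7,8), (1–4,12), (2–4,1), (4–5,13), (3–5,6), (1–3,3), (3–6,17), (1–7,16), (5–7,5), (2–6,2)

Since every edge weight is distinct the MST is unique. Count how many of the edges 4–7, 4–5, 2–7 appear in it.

Kruskal's algorithm — process edges by increasing weight (ties by edge label):
2–4 (1): add — endpoints in different components.
2–6 (2): add — endpoints in different components.
1–3 (3): add — endpoints in different components.
5–7 (5): add — endpoints in different components.
3–5 (6): add — endpoints in different components.
4–7 (8): add — endpoints in different components.
MST edge set: {2–4, 2–6, 1–3, 5–7, 3–5, 4–7}.
Of the listed edges, {4–7} are in the MST → 1.

1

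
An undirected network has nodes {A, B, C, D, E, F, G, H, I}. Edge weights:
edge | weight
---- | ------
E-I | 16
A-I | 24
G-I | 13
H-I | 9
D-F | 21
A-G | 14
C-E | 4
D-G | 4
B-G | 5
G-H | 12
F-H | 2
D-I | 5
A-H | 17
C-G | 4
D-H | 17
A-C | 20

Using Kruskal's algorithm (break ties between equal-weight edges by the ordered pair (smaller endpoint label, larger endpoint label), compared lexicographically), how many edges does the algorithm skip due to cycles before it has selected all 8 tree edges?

Kruskal's algorithm — process edges by increasing weight (ties by edge label):
F-H (2): add — endpoints in different components.
C-E (4): add — endpoints in different components.
C-G (4): add — endpoints in different components.
D-G (4): add — endpoints in different components.
B-G (5): add — endpoints in different components.
D-I (5): add — endpoints in different components.
H-I (9): add — endpoints in different components.
G-H (12): skip — G and H already connected.
G-I (13): skip — G and I already connected.
A-G (14): add — endpoints in different components.
Edges rejected before the tree was complete: 2.

2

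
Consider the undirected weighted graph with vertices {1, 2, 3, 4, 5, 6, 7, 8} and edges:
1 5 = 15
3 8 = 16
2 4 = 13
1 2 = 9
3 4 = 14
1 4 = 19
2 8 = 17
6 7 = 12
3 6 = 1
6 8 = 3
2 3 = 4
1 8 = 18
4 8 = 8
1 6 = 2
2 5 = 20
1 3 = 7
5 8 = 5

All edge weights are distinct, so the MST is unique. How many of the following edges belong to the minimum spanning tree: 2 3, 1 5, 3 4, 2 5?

1

Kruskal's algorithm — process edges by increasing weight (ties by edge label):
3 6 (1): add — endpoints in different components.
1 6 (2): add — endpoints in different components.
6 8 (3): add — endpoints in different components.
2 3 (4): add — endpoints in different components.
5 8 (5): add — endpoints in different components.
1 3 (7): skip — 1 and 3 already connected.
4 8 (8): add — endpoints in different components.
1 2 (9): skip — 1 and 2 already connected.
6 7 (12): add — endpoints in different components.
MST edge set: {3 6, 1 6, 6 8, 2 3, 5 8, 4 8, 6 7}.
Of the listed edges, {2 3} are in the MST → 1.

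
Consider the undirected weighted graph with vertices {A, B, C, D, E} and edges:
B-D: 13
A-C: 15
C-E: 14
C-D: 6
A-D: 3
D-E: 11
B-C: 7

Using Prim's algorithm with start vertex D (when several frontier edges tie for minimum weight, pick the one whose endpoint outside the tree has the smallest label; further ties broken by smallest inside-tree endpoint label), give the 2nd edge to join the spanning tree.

Prim, starting at D.
Step 1: cheapest edge leaving the tree is A-D (3); add A.
Step 2: cheapest edge leaving the tree is C-D (6); add C.
Step 3: cheapest edge leaving the tree is B-C (7); add B.
Step 4: cheapest edge leaving the tree is D-E (11); add E.
The 2nd edge added is C-D.

C-D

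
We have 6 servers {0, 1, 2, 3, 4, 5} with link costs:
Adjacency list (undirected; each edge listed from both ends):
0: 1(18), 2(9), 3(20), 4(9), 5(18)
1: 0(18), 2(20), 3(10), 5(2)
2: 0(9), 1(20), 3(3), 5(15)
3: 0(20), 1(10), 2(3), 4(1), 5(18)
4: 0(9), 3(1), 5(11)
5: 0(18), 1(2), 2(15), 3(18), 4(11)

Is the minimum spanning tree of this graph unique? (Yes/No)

Sort edges by weight, then run Kruskal:
3 4 (1): add. Components now {0} {1} {2} {3,4} {5}
1 5 (2): add. Components now {0} {1,5} {2} {3,4}
2 3 (3): add. Components now {0} {1,5} {2,3,4}
0 2 (9): add. Components now {0,2,3,4} {1,5}
0 4 (9): skip — 0 and 4 already connected.
1 3 (10): add. Components now {0,1,2,3,4,5}
Non-tree edge 0 4 has weight 9, equal to the heaviest edge on its tree cycle — swapping gives another MST of the same weight. Not unique.

No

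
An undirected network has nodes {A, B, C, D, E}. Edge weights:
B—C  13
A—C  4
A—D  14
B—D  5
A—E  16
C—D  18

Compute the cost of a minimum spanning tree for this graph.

Prim, starting at C.
Step 1: frontier [A—C 4, B—C 13, C—D 18] → take A—C (4); add A.
Step 2: frontier [A—D 14, A—E 16, B—C 13, C—D 18] → take B—C (13); add B.
Step 3: frontier [A—D 14, A—E 16, B—D 5, C—D 18] → take B—D (5); add D.
Step 4: frontier [A—E 16] → take A—E (16); add E.
MST edges: A—C, B—C, B—D, A—E; total weight 4+13+5+16 = 38.

38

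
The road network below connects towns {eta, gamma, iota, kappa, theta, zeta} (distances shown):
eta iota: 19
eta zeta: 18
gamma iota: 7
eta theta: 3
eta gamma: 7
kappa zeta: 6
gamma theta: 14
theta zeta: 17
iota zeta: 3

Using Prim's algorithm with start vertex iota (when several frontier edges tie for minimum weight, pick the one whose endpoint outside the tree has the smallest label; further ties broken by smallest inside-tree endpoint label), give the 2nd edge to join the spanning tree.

Prim's algorithm from iota:
Step 1: cheapest edge leaving the tree is iota zeta (3); add zeta.
Step 2: cheapest edge leaving the tree is kappa zeta (6); add kappa.
Step 3: cheapest edge leaving the tree is gamma iota (7); add gamma.
Step 4: cheapest edge leaving the tree is eta gamma (7); add eta.
Step 5: cheapest edge leaving the tree is eta theta (3); add theta.
The 2nd edge added is kappa zeta.

kappa-zeta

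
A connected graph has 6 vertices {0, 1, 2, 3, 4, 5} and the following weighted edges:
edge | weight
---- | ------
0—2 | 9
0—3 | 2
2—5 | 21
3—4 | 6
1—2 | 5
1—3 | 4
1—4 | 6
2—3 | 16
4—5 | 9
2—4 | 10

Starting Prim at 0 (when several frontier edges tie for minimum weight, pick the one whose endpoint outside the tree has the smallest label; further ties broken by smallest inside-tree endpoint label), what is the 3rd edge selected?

Prim's algorithm from 0:
Step 1: cheapest edge leaving the tree is 0—3 (2); add 3.
Step 2: cheapest edge leaving the tree is 1—3 (4); add 1.
Step 3: cheapest edge leaving the tree is 1—2 (5); add 2.
Step 4: cheapest edge leaving the tree is 1—4 (6); add 4.
Step 5: cheapest edge leaving the tree is 4—5 (9); add 5.
The 3rd edge added is 1—2.

1-2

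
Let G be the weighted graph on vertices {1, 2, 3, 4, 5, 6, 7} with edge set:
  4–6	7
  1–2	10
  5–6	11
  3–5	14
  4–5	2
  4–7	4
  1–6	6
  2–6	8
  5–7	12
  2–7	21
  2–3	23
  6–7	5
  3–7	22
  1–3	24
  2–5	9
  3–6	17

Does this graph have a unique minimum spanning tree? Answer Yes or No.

Yes

Kruskal's algorithm — process edges by increasing weight (ties by edge label):
4–5 (2): add. Components now {1} {2} {3} {4,5} {6} {7}
4–7 (4): add. Components now {1} {2} {3} {4,5,7} {6}
6–7 (5): add. Components now {1} {2} {3} {4,5,6,7}
1–6 (6): add. Components now {1,4,5,6,7} {2} {3}
4–6 (7): skip — 4 and 6 already connected.
2–6 (8): add. Components now {1,2,4,5,6,7} {3}
2–5 (9): skip — 2 and 5 already connected.
1–2 (10): skip — 1 and 2 already connected.
5–6 (11): skip — 5 and 6 already connected.
5–7 (12): skip — 5 and 7 already connected.
3–5 (14): add. Components now {1,2,3,4,5,6,7}
Every non-tree edge has weight strictly greater than the heaviest edge on the tree path between its endpoints, so the MST is unique.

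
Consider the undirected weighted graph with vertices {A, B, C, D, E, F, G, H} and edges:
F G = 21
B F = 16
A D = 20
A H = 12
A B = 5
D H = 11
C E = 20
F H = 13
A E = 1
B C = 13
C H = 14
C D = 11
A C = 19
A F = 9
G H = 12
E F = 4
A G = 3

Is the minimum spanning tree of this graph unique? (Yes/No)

No

Kruskal's algorithm — process edges by increasing weight (ties by edge label):
A E (1): add — endpoints in different components.
A G (3): add — endpoints in different components.
E F (4): add — endpoints in different components.
A B (5): add — endpoints in different components.
A F (9): skip — A and F already connected.
C D (11): add — endpoints in different components.
D H (11): add — endpoints in different components.
A H (12): add — endpoints in different components.
Non-tree edge G H has weight 12, equal to the heaviest edge on its tree cycle — swapping gives another MST of the same weight. Not unique.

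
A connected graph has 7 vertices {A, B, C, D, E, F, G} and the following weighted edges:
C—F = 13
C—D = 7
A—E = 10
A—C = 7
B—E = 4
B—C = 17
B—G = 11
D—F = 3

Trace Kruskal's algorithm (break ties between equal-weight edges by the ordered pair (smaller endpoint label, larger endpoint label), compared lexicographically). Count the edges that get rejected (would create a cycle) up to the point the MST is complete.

0

Kruskal: consider edges lightest-first.
D—F (3): add — endpoints in different components.
B—E (4): add — endpoints in different components.
A—C (7): add — endpoints in different components.
C—D (7): add — endpoints in different components.
A—E (10): add — endpoints in different components.
B—G (11): add — endpoints in different components.
Edges rejected before the tree was complete: 0.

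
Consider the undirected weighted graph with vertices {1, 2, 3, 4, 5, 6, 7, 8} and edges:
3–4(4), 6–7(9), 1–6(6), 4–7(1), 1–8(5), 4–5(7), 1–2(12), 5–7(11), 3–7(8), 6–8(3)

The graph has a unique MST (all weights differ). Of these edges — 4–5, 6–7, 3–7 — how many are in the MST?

Kruskal: consider edges lightest-first.
4–7 (1): add — endpoints in different components.
6–8 (3): add — endpoints in different components.
3–4 (4): add — endpoints in different components.
1–8 (5): add — endpoints in different components.
1–6 (6): skip — 1 and 6 already connected.
4–5 (7): add — endpoints in different components.
3–7 (8): skip — 3 and 7 already connected.
6–7 (9): add — endpoints in different components.
5–7 (11): skip — 5 and 7 already connected.
1–2 (12): add — endpoints in different components.
MST edge set: {4–7, 6–8, 3–4, 1–8, 4–5, 6–7, 1–2}.
Of the listed edges, {4–5, 6–7} are in the MST → 2.

2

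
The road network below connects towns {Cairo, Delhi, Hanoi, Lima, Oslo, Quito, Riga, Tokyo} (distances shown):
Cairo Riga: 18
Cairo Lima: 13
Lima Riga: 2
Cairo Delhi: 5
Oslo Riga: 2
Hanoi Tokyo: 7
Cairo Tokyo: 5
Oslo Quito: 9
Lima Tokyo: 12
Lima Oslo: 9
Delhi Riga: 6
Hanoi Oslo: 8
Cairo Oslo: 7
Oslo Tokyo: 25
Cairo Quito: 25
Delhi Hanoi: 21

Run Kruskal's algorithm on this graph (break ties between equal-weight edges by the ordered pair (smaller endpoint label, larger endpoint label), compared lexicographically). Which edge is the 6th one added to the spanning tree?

Kruskal's algorithm — process edges by increasing weight (ties by edge label):
Lima Riga (2): add — endpoints in different components.
Oslo Riga (2): add — endpoints in different components.
Cairo Delhi (5): add — endpoints in different components.
Cairo Tokyo (5): add — endpoints in different components.
Delhi Riga (6): add — endpoints in different components.
Cairo Oslo (7): skip — Cairo and Oslo already connected.
Hanoi Tokyo (7): add — endpoints in different components.
Hanoi Oslo (8): skip — Hanoi and Oslo already connected.
Lima Oslo (9): skip — Oslo and Lima already connected.
Oslo Quito (9): add — endpoints in different components.
The 6th edge added is Hanoi Tokyo.

Hanoi-Tokyo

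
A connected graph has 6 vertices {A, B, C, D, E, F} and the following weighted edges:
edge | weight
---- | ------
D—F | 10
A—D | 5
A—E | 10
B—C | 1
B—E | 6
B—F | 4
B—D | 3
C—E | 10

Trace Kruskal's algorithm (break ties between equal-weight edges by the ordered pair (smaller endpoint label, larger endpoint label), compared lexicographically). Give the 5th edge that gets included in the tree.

B-E

Sort edges by weight, then run Kruskal:
B—C (1): add. Components now {A} {B,C} {D} {E} {F}
B—D (3): add. Components now {A} {B,C,D} {E} {F}
B—F (4): add. Components now {A} {B,C,D,F} {E}
A—D (5): add. Components now {A,B,C,D,F} {E}
B—E (6): add. Components now {A,B,C,D,E,F}
The 5th edge added is B—E.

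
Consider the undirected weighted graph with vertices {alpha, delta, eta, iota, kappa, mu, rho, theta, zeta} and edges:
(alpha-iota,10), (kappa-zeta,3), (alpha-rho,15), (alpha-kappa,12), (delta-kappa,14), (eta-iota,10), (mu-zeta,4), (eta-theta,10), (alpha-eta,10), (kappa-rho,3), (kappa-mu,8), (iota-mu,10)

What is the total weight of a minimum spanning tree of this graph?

64

Sort edges by weight, then run Kruskal:
kappa-rho (3): add — endpoints in different components.
kappa-zeta (3): add — endpoints in different components.
mu-zeta (4): add — endpoints in different components.
kappa-mu (8): skip — kappa and mu already connected.
alpha-eta (10): add — endpoints in different components.
alpha-iota (10): add — endpoints in different components.
eta-iota (10): skip — iota and eta already connected.
eta-theta (10): add — endpoints in different components.
iota-mu (10): add — endpoints in different components.
alpha-kappa (12): skip — kappa and alpha already connected.
delta-kappa (14): add — endpoints in different components.
MST edges: kappa-rho, kappa-zeta, mu-zeta, alpha-eta, alpha-iota, eta-theta, iota-mu, delta-kappa; total weight 3+3+4+10+10+10+10+14 = 64.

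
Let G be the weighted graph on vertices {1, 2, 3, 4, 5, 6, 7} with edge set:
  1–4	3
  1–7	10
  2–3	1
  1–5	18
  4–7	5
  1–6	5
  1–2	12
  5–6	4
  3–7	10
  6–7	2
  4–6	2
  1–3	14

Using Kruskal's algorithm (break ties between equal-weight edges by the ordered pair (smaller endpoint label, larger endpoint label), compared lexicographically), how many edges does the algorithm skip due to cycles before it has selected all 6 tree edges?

Kruskal's algorithm — process edges by increasing weight (ties by edge label):
2–3 (1): add — endpoints in different components.
4–6 (2): add — endpoints in different components.
6–7 (2): add — endpoints in different components.
1–4 (3): add — endpoints in different components.
5–6 (4): add — endpoints in different components.
1–6 (5): skip — 1 and 6 already connected.
4–7 (5): skip — 4 and 7 already connected.
1–7 (10): skip — 1 and 7 already connected.
3–7 (10): add — endpoints in different components.
Edges rejected before the tree was complete: 3.

3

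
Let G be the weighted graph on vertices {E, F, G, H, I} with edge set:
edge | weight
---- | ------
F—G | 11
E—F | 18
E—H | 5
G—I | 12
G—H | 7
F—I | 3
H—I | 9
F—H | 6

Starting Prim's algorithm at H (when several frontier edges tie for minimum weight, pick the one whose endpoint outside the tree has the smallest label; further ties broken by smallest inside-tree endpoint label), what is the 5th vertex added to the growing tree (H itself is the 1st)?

G

Prim's algorithm from H:
Step 1: cheapest edge leaving the tree is E—H (5); add E.
Step 2: cheapest edge leaving the tree is F—H (6); add F.
Step 3: cheapest edge leaving the tree is F—I (3); add I.
Step 4: cheapest edge leaving the tree is G—H (7); add G.
Vertex order: H, E, F, I, G. The 5th vertex is G.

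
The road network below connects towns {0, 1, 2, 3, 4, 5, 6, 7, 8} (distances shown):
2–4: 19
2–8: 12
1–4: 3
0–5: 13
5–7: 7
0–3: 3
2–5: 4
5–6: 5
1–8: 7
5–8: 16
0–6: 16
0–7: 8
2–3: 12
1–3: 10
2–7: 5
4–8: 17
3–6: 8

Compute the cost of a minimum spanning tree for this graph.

45

Prim's algorithm from 0:
Step 1: cheapest edge leaving the tree is 0–3 (3); add 3.
Step 2: cheapest edge leaving the tree is 3–6 (8); add 6.
Step 3: cheapest edge leaving the tree is 5–6 (5); add 5.
Step 4: cheapest edge leaving the tree is 2–5 (4); add 2.
Step 5: cheapest edge leaving the tree is 2–7 (5); add 7.
Step 6: cheapest edge leaving the tree is 1–3 (10); add 1.
Step 7: cheapest edge leaving the tree is 1–4 (3); add 4.
Step 8: cheapest edge leaving the tree is 1–8 (7); add 8.
MST edges: 0–3, 3–6, 5–6, 2–5, 2–7, 1–3, 1–4, 1–8; total weight 3+8+5+4+5+10+3+7 = 45.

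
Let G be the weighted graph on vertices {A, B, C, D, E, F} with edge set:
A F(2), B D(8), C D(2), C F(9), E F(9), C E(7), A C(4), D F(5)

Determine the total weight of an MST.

Kruskal's algorithm — process edges by increasing weight (ties by edge label):
A F (2): add — endpoints in different components.
C D (2): add — endpoints in different components.
A C (4): add — endpoints in different components.
D F (5): skip — D and F already connected.
C E (7): add — endpoints in different components.
B D (8): add — endpoints in different components.
MST edges: A F, C D, A C, C E, B D; total weight 2+2+4+7+8 = 23.

23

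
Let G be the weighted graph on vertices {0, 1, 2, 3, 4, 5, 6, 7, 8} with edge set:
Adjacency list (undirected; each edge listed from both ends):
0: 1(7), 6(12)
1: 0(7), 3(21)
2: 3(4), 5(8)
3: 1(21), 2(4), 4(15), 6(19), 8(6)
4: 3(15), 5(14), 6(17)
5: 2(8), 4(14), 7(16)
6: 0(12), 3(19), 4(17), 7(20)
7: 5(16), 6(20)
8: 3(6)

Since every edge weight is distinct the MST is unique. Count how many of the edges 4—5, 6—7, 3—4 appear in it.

Kruskal: consider edges lightest-first.
2—3 (4): add — endpoints in different components.
3—8 (6): add — endpoints in different components.
0—1 (7): add — endpoints in different components.
2—5 (8): add — endpoints in different components.
0—6 (12): add — endpoints in different components.
4—5 (14): add — endpoints in different components.
3—4 (15): skip — 3 and 4 already connected.
5—7 (16): add — endpoints in different components.
4—6 (17): add — endpoints in different components.
MST edge set: {2—3, 3—8, 0—1, 2—5, 0—6, 4—5, 5—7, 4—6}.
Of the listed edges, {4—5} are in the MST → 1.

1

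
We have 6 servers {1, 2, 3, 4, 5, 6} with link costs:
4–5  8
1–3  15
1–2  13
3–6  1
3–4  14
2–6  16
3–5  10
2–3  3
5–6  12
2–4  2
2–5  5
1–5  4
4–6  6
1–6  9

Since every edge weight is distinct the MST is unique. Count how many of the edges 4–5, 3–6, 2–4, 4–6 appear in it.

2

Kruskal's algorithm — process edges by increasing weight (ties by edge label):
3–6 (1): add — endpoints in different components.
2–4 (2): add — endpoints in different components.
2–3 (3): add — endpoints in different components.
1–5 (4): add — endpoints in different components.
2–5 (5): add — endpoints in different components.
MST edge set: {3–6, 2–4, 2–3, 1–5, 2–5}.
Of the listed edges, {3–6, 2–4} are in the MST → 2.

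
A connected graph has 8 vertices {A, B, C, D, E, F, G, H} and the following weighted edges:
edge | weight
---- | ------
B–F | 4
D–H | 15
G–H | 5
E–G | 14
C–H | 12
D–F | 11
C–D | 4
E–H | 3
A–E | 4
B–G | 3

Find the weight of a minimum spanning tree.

Kruskal's algorithm — process edges by increasing weight (ties by edge label):
B–G (3): add — endpoints in different components.
E–H (3): add — endpoints in different components.
A–E (4): add — endpoints in different components.
B–F (4): add — endpoints in different components.
C–D (4): add — endpoints in different components.
G–H (5): add — endpoints in different components.
D–F (11): add — endpoints in different components.
MST edges: B–G, E–H, A–E, B–F, C–D, G–H, D–F; total weight 3+3+4+4+4+5+11 = 34.

34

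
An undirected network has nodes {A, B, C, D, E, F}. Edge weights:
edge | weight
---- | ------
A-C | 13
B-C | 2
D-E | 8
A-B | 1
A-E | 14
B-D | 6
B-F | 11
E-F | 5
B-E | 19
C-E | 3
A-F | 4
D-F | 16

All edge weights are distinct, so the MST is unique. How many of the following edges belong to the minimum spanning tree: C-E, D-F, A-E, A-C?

Kruskal: consider edges lightest-first.
A-B (1): add — endpoints in different components.
B-C (2): add — endpoints in different components.
C-E (3): add — endpoints in different components.
A-F (4): add — endpoints in different components.
E-F (5): skip — E and F already connected.
B-D (6): add — endpoints in different components.
MST edge set: {A-B, B-C, C-E, A-F, B-D}.
Of the listed edges, {C-E} are in the MST → 1.

1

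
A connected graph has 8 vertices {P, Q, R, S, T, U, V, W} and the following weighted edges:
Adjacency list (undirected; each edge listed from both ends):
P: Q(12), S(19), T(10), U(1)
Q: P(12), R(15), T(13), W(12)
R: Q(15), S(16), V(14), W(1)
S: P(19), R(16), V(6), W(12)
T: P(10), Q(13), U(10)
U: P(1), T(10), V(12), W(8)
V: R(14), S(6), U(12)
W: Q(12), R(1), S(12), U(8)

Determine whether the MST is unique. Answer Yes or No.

No

Kruskal: consider edges lightest-first.
P-U (1): add — endpoints in different components.
R-W (1): add — endpoints in different components.
S-V (6): add — endpoints in different components.
U-W (8): add — endpoints in different components.
P-T (10): add — endpoints in different components.
T-U (10): skip — T and U already connected.
P-Q (12): add — endpoints in different components.
Q-W (12): skip — Q and W already connected.
S-W (12): add — endpoints in different components.
Non-tree edge T-U has weight 10, equal to the heaviest edge on its tree cycle — swapping gives another MST of the same weight. Not unique.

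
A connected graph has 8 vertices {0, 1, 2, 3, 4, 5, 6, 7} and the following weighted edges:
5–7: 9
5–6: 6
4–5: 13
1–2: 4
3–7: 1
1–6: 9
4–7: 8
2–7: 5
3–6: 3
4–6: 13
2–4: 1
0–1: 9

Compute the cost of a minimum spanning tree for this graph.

Grow the tree from 2 using Prim:
Step 1: frontier [2–4 1, 1–2 4, 2–7 5] → take 2–4 (1); add 4.
Step 2: frontier [1–2 4, 2–7 5, 4–7 8, 4–5 13, 4–6 13] → take 1–2 (4); add 1.
Step 3: frontier [0–1 9, 1–6 9, 2–7 5, 4–7 8, 4–5 13, 4–6 13] → take 2–7 (5); add 7.
Step 4: frontier [0–1 9, 1–6 9, 4–5 13, 4–6 13, 3–7 1, 5–7 9] → take 3–7 (1); add 3.
Step 5: frontier [0–1 9, 1–6 9, 3–6 3, 4–5 13, 4–6 13, 5–7 9] → take 3–6 (3); add 6.
Step 6: frontier [0–1 9, 4–5 13, 5–6 6, 5–7 9] → take 5–6 (6); add 5.
Step 7: frontier [0–1 9] → take 0–1 (9); add 0.
MST edges: 2–4, 1–2, 2–7, 3–7, 3–6, 5–6, 0–1; total weight 1+4+5+1+3+6+9 = 29.

29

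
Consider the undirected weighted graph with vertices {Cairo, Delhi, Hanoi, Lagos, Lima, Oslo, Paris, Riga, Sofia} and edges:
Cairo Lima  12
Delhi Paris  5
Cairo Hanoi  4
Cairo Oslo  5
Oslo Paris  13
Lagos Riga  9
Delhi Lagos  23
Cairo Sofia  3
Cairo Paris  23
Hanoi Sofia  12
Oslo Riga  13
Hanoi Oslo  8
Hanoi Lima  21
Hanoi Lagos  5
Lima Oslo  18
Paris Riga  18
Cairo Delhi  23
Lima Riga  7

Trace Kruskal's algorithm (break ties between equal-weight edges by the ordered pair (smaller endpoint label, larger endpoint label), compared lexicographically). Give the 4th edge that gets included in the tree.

Delhi-Paris

Sort edges by weight, then run Kruskal:
Cairo Sofia (3): add — endpoints in different components.
Cairo Hanoi (4): add — endpoints in different components.
Cairo Oslo (5): add — endpoints in different components.
Delhi Paris (5): add — endpoints in different components.
Hanoi Lagos (5): add — endpoints in different components.
Lima Riga (7): add — endpoints in different components.
Hanoi Oslo (8): skip — Oslo and Hanoi already connected.
Lagos Riga (9): add — endpoints in different components.
Cairo Lima (12): skip — Cairo and Lima already connected.
Hanoi Sofia (12): skip — Hanoi and Sofia already connected.
Oslo Paris (13): add — endpoints in different components.
The 4th edge added is Delhi Paris.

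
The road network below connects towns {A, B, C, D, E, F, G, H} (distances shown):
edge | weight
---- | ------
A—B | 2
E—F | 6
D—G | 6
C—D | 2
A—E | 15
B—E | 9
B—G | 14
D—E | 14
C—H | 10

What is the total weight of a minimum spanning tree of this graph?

Prim, starting at C.
Step 1: frontier [C—D 2, C—H 10] → take C—D (2); add D.
Step 2: frontier [C—H 10, D—G 6, D—E 14] → take D—G (6); add G.
Step 3: frontier [C—H 10, D—E 14, B—G 14] → take C—H (10); add H.
Step 4: frontier [D—E 14, B—G 14] → take B—G (14); add B.
Step 5: frontier [A—B 2, B—E 9, D—E 14] → take A—B (2); add A.
Step 6: frontier [A—E 15, B—E 9, D—E 14] → take B—E (9); add E.
Step 7: frontier [E—F 6] → take E—F (6); add F.
MST edges: C—D, D—G, C—H, B—G, A—B, B—E, E—F; total weight 2+6+10+14+2+9+6 = 49.

49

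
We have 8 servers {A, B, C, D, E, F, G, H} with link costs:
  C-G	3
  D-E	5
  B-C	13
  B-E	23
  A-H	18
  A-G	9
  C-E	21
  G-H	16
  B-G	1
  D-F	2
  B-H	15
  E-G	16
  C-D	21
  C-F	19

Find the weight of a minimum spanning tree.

51

Prim's algorithm from C:
Step 1: cheapest edge leaving the tree is C-G (3); add G.
Step 2: cheapest edge leaving the tree is B-G (1); add B.
Step 3: cheapest edge leaving the tree is A-G (9); add A.
Step 4: cheapest edge leaving the tree is B-H (15); add H.
Step 5: cheapest edge leaving the tree is E-G (16); add E.
Step 6: cheapest edge leaving the tree is D-E (5); add D.
Step 7: cheapest edge leaving the tree is D-F (2); add F.
MST edges: C-G, B-G, A-G, B-H, E-G, D-E, D-F; total weight 3+1+9+15+16+5+2 = 51.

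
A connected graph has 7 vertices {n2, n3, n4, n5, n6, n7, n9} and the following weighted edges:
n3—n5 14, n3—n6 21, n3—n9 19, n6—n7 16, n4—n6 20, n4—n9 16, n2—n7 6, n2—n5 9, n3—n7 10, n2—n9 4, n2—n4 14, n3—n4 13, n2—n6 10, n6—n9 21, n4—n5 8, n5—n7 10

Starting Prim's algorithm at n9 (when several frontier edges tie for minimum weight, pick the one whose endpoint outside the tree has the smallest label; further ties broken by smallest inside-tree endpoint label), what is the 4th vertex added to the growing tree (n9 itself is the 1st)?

n5

Prim's algorithm from n9:
Step 1: cheapest edge leaving the tree is n2—n9 (4); add n2.
Step 2: cheapest edge leaving the tree is n2—n7 (6); add n7.
Step 3: cheapest edge leaving the tree is n2—n5 (9); add n5.
Step 4: cheapest edge leaving the tree is n4—n5 (8); add n4.
Step 5: cheapest edge leaving the tree is n3—n7 (10); add n3.
Step 6: cheapest edge leaving the tree is n2—n6 (10); add n6.
Vertex order: n9, n2, n7, n5, n4, n3, n6. The 4th vertex is n5.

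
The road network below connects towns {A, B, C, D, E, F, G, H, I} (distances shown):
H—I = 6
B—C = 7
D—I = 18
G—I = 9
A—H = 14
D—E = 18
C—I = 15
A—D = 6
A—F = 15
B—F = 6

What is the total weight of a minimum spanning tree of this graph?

81

Kruskal's algorithm — process edges by increasing weight (ties by edge label):
A—D (6): add — endpoints in different components.
B—F (6): add — endpoints in different components.
H—I (6): add — endpoints in different components.
B—C (7): add — endpoints in different components.
G—I (9): add — endpoints in different components.
A—H (14): add — endpoints in different components.
A—F (15): add — endpoints in different components.
C—I (15): skip — C and I already connected.
D—E (18): add — endpoints in different components.
MST edges: A—D, B—F, H—I, B—C, G—I, A—H, A—F, D—E; total weight 6+6+6+7+9+14+15+18 = 81.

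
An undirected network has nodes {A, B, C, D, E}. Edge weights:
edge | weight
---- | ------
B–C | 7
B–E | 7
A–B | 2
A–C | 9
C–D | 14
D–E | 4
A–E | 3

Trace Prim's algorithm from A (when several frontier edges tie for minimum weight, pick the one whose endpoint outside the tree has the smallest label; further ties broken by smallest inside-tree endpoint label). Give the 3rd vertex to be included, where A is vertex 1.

E

Prim, starting at A.
Step 1: cheapest edge leaving the tree is A–B (2); add B.
Step 2: cheapest edge leaving the tree is A–E (3); add E.
Step 3: cheapest edge leaving the tree is D–E (4); add D.
Step 4: cheapest edge leaving the tree is B–C (7); add C.
Vertex order: A, B, E, D, C. The 3rd vertex is E.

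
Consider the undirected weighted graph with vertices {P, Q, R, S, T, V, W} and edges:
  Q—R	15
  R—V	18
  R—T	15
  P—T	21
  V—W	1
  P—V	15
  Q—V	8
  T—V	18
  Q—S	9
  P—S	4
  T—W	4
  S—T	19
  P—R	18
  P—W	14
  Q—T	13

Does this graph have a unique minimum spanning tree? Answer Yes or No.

Kruskal's algorithm — process edges by increasing weight (ties by edge label):
V—W (1): add. Components now {V,W} {Q} {S} {T} {R} {P}
P—S (4): add. Components now {V,W} {Q} {P,S} {T} {R}
T—W (4): add. Components now {T,V,W} {Q} {P,S} {R}
Q—V (8): add. Components now {Q,T,V,W} {P,S} {R}
Q—S (9): add. Components now {P,Q,S,T,V,W} {R}
Q—T (13): skip — Q and T already connected.
P—W (14): skip — P and W already connected.
P—V (15): skip — V and P already connected.
Q—R (15): add. Components now {P,Q,R,S,T,V,W}
Non-tree edge R—T has weight 15, equal to the heaviest edge on its tree cycle — swapping gives another MST of the same weight. Not unique.

No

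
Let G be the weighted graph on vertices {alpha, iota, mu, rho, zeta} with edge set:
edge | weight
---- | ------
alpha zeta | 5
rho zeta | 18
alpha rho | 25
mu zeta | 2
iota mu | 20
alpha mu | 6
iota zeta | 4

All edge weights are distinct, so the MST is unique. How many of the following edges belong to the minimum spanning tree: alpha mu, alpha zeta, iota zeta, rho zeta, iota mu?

Sort edges by weight, then run Kruskal:
mu zeta (2): add. Components now {iota} {alpha} {rho} {mu,zeta}
iota zeta (4): add. Components now {iota,mu,zeta} {alpha} {rho}
alpha zeta (5): add. Components now {alpha,iota,mu,zeta} {rho}
alpha mu (6): skip — alpha and mu already connected.
rho zeta (18): add. Components now {alpha,iota,mu,rho,zeta}
MST edge set: {mu zeta, iota zeta, alpha zeta, rho zeta}.
Of the listed edges, {alpha zeta, iota zeta, rho zeta} are in the MST → 3.

3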